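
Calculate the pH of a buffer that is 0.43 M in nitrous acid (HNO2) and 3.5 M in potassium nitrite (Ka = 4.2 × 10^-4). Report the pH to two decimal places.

pH = 4.29

pKa = −log(4.2 × 10^-4) = 3.377
Henderson–Hasselbalch: pH = pKa + log([NO2-]/[HNO2]) = 3.377 + log(3.5/0.43)
pH = 3.377 + (+0.911) = 4.29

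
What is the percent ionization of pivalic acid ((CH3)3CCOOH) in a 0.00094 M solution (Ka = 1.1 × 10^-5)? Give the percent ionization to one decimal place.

(CH3)3CCOOH ⇌ (CH3)3CCOO- + H+; let x = [H+] at equilibrium.
Solve x² + 1.1e-05x − 1.03e-08 = 0 → x = 9.63 × 10^-5 M
Fraction ionized = 9.63 × 10^-5 / 0.00094 = 0.1024 → 10.2%

10.2%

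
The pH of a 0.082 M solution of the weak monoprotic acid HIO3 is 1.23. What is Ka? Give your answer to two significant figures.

[H+] = 10^(-1.23) = 5.89 × 10^-2 M
At equilibrium [HA] = 0.082 − 5.89 × 10^-2 = 2.31 × 10^-2 M
Ka = [H+][A-]/[HA] = (5.89 × 10^-2)² / 2.31 × 10^-2 = 1.5 × 10^-1

Ka = 1.5 × 10^-1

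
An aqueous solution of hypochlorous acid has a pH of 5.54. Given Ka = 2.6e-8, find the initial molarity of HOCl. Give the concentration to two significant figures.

[H+] = 10^(-5.54) = 2.88 × 10^-6 M = x
Ka = x²/(C₀ − x) ⇒ C₀ = x + x²/Ka
C₀ = 2.88 × 10^-6 + (2.88 × 10^-6)²/(2.6 × 10^-8) = 3.22 × 10^-4 M

C₀ = 3.2 × 10^-4 M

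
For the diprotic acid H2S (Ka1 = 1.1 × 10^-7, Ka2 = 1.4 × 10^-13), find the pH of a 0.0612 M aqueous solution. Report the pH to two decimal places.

pH = 4.09

Ka1 ≫ Ka2, so treat the first dissociation as the only significant source of H+.
Ka1 = x²/(0.0612 − x) = 1.1 × 10^-7
x ≈ √(1.1 × 10^-7 × 0.0612) = 8.20 × 10^-5 M
pH = −log(8.20 × 10^-5) = 4.09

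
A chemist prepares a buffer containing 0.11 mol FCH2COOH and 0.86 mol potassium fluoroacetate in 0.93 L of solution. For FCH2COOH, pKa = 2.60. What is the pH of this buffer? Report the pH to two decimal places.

Using pH = pKa + log([base]/[acid]) with [base]/[acid] = 0.86/0.11:
pH = 2.60 + (+0.893) = 3.49

pH = 3.49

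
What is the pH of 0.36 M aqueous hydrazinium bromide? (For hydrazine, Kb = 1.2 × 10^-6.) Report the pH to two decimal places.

N2H5+ is the conjugate acid of the weak base N2H4.
Ka = Kw/Kb = 1.0×10^-14 / 1.2 × 10^-6 = 8.33 × 10^-9
Ka = [H+]²/(0.36 − [H+]) = 8.33 × 10^-9
Since Ka ≪ C₀, [H+] ≈ √(Ka·C₀) = 5.48 × 10^-5 M.
pH = −log(5.48 × 10^-5) = 4.26

pH = 4.26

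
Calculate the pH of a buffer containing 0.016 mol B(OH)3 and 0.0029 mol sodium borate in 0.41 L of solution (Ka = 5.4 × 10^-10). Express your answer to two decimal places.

pH = 8.53

pKa = −log(5.4 × 10^-10) = 9.268
Using pH = pKa + log([base]/[acid]) with [base]/[acid] = 0.0029/0.016:
pH = 9.268 + (-0.742) = 8.53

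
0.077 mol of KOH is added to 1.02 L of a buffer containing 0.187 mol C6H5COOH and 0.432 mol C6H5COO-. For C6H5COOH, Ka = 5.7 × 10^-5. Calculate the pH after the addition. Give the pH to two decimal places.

pH = 4.91

OH- converts C6H5COOH to C6H5COO-: C6H5COOH → 0.11 mol, C6H5COO- → 0.509 mol.
pKa = −log(5.7 × 10^-5) = 4.244
pH = pKa + log(n_C6H5COO-/n_C6H5COOH) = 4.244 + log(0.509/0.11) = 4.244 + (+0.665)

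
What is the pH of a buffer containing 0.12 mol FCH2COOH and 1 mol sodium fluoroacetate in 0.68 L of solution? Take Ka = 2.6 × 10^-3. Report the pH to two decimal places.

pH = 3.51

pKa = −log(2.6 × 10^-3) = 2.585
pH = pKa + log([A⁻]/[HA]) = 2.585 + log(1/0.12)
pH = 2.585 + (+0.921) = 3.51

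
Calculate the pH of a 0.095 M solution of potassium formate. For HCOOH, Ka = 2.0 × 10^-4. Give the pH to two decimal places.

HCOO- is the conjugate base of the weak acid HCOOH.
Kb = Kw/Ka = 1.0×10^-14 / 2.0 × 10^-4 = 5.00 × 10^-11
Kb = [OH-]²/(0.095 − [OH-]) = 5.00 × 10^-11
Neglecting [OH-] in the denominator: [OH-] = √(5.00 × 10^-11 × 0.095) = 2.18 × 10^-6 M
([OH-]/C₀ = 0.0023% < 5%, so the approximation holds.)
pOH = 5.66, so pH = 14.00 − pOH = 8.34

pH = 8.34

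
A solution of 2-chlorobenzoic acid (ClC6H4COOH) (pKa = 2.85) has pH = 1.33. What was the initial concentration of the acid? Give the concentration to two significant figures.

C₀ = 1.6 M

[H+] = 10^(-1.33) = 4.68 × 10^-2 M = x
Ka = 10^(−2.85) = 1.41 × 10^-3
Ka = x²/(C₀ − x) ⇒ C₀ = x + x²/Ka
C₀ = 4.68 × 10^-2 + (4.68 × 10^-2)²/(1.41 × 10^-3) = 1.60 M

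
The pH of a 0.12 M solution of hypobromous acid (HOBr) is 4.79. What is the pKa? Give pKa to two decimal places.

[H+] = 10^(-4.79) = 1.62 × 10^-5 M
At equilibrium [HA] = 0.12 − 1.62 × 10^-5 = 1.20 × 10^-1 M
Ka = [H+][A-]/[HA] = (1.62 × 10^-5)² / 1.20 × 10^-1 = 2.19 × 10^-9
pKa = -log(2.19 × 10^-9) = 8.66

pKa = 8.66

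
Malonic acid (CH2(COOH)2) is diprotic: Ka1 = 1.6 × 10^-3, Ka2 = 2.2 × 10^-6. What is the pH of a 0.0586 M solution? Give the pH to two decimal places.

Since Ka1 ≫ Ka2, the first ionization dominates [H+].
Ka1 = x²/(0.0586 − x) = 1.6 × 10^-3
Solving the quadratic: x = (−Ka1 + √(Ka1² + 4·Ka1·C₀))/2 = 8.92 × 10^-3 M
pH = −log(8.92 × 10^-3) = 2.05

pH = 2.05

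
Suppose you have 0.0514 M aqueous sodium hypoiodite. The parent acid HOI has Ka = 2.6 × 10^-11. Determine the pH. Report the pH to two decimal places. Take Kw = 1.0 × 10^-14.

pH = 11.63

OI- is the conjugate base of the weak acid HOI.
Kb = Kw/Ka = 1.0×10^-14 / 2.6 × 10^-11 = 3.85 × 10^-4
Kb = x²/(0.0514 − x) = 3.85 × 10^-4
Here C₀/Kb ≈ 134, so the small-x approximation fails. Use the quadratic:
x = (−Kb + √(Kb² + 4·Kb·C₀))/2 = 4.26 × 10^-3 M
pOH = −log(4.26 × 10^-3) = 2.37; pH = 14.00 − 2.37 = 11.63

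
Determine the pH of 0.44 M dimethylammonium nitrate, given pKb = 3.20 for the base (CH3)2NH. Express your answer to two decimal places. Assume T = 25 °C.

(CH3)2NH2+ is the conjugate acid of the weak base (CH3)2NH.
Kb = 10^(−3.20) = 6.31 × 10^-4
Ka = Kw/Kb = 1.0×10^-14 / 6.31 × 10^-4 = 1.58 × 10^-11
Let x = [H+] at equilibrium. Ka = x²/(0.44 − x).
Assume x ≪ 0.44: x ≈ √(1.58 × 10^-11 × 0.44) = 2.64 × 10^-6 M
(x/C₀ = 0.0006% < 5%, so the approximation holds.)
pH = −log[H+] = −log(2.64 × 10^-6) = 5.58

pH = 5.58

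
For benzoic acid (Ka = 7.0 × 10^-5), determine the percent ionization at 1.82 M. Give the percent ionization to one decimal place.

C6H5COOH ⇌ C6H5COO- + H+; let x = [H+] at equilibrium.
x ≈ √(Ka·C₀) = √(7.0 × 10^-5 × 1.82) = 1.13 × 10^-2 M
Fraction ionized = 1.13 × 10^-2 / 1.82 = 0.0062 → 0.6%

0.6%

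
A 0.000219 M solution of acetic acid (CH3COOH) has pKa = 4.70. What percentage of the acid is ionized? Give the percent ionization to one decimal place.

CH3COOH ⇌ CH3COO- + H+; let x = [H+] at equilibrium.
Ka = 10^(−4.70) = 2.00 × 10^-5
Ka = x²/(C₀ − x); solving the quadratic gives x = 5.69 × 10^-5 M.
% ionization = x/C₀ × 100% = 5.69 × 10^-5/0.000219 × 100% = 26.0%

26.0%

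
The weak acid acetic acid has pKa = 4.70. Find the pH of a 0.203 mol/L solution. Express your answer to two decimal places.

pH = 2.70

CH3COOH ⇌ CH3COO- + H+
Ka = 10^(−4.70) = 2.00 × 10^-5
From the ICE table, Ka = [H+]²/(0.203 − [H+]) = 2.00 × 10^-5.
Neglecting [H+] in the denominator: [H+] = √(2.00 × 10^-5 × 0.203) = 2.01 × 10^-3 M
Check: 0.99% ionized — well under 5%, approximation valid.
pH = −log[H+] = −log(2.01 × 10^-3) = 2.70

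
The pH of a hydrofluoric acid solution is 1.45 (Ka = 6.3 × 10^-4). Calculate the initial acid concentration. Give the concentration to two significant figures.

[H+] = 10^(-1.45) = 3.55 × 10^-2 M = x
Ka = x²/(C₀ − x) ⇒ C₀ = x + x²/Ka
C₀ = 3.55 × 10^-2 + (3.55 × 10^-2)²/(6.3 × 10^-4) = 2.04 M

C₀ = 2.0 M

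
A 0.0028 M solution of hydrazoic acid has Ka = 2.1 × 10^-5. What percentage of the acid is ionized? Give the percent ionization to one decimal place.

HN3 ⇌ N3- + H+; let x = [H+] at equilibrium.
Ka = x²/(C₀ − x); solving the quadratic gives x = 2.32 × 10^-4 M.
Fraction ionized = 2.32 × 10^-4 / 0.0028 = 0.0829 → 8.3%

8.3%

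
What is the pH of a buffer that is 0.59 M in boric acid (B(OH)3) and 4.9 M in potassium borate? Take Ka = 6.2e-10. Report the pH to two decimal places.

pH = 10.13

pKa = −log(6.2 × 10^-10) = 9.208
Henderson–Hasselbalch: pH = pKa + log([B(OH)4-]/[B(OH)3]) = 9.208 + log(4.9/0.59)
pH = 9.208 + (+0.919) = 10.13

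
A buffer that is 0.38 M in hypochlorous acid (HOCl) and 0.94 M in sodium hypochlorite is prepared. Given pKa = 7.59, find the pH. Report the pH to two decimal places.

Henderson–Hasselbalch: pH = pKa + log([OCl-]/[HOCl]) = 7.59 + log(0.94/0.38)
pH = 7.59 + (+0.393) = 7.98

pH = 7.98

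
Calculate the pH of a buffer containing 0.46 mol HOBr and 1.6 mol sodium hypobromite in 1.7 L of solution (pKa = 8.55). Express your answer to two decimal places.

pH = 9.09

pH = pKa + log([A⁻]/[HA]) = 8.55 + log(1.6/0.46)
pH = 8.55 + (+0.541) = 9.09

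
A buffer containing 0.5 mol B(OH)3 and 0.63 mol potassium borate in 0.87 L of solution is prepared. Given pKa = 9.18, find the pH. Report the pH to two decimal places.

Using pH = pKa + log([base]/[acid]) with [base]/[acid] = 0.63/0.5:
pH = 9.18 + (+0.100) = 9.28

pH = 9.28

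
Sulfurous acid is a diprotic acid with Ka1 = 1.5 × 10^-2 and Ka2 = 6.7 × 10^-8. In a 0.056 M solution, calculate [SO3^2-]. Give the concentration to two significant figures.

First ionization gives [H+] ≈ [HSO3-] = 2.24 × 10^-2 M.
Second step: Ka2 = [H+][SO3^2-]/[HSO3-] ≈ [SO3^2-] (since [H+] ≈ [HSO3-]).
So [SO3^2-] ≈ Ka2.

6.7 × 10^-8 M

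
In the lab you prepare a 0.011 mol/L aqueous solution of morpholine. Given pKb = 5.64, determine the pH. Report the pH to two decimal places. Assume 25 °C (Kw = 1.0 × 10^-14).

C4H8ONH + H2O ⇌ C4H8ONH2+ + OH-
Kb = 10^(−5.64) = 2.29 × 10^-6
From the ICE table, Kb = x²/(0.011 − x) = 2.29 × 10^-6.
Since Kb ≪ C₀, x ≈ √(Kb·C₀) = 1.59 × 10^-4 M.
pOH = −log(1.59 × 10^-4) = 3.80; pH = 14.00 − 3.80 = 10.20

pH = 10.20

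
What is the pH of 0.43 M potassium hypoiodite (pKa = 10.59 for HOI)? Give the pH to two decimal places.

OI- is the conjugate base of the weak acid HOI.
Ka = 10^(−10.59) = 2.57 × 10^-11
Kb = Kw/Ka = 1.0×10^-14 / 2.57 × 10^-11 = 3.89 × 10^-4
Kb = [OH-]²/(0.43 − [OH-]) = 3.89 × 10^-4
Since Kb ≪ C₀, [OH-] ≈ √(Kb·C₀) = 1.29 × 10^-2 M.
pOH = 1.89, so pH = 14.00 − pOH = 12.11

pH = 12.11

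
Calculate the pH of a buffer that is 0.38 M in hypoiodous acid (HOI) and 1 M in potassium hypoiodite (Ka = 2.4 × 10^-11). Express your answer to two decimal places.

pKa = −log(2.4 × 10^-11) = 10.620
Henderson–Hasselbalch: pH = pKa + log([OI-]/[HOI]) = 10.620 + log(1/0.38)
pH = 10.620 + (+0.420) = 11.04

pH = 11.04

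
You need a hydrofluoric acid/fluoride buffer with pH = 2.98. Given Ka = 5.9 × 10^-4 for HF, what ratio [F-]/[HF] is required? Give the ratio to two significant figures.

pKa = -log(5.9 × 10^-4) = 3.229
pH = pKa + log(r) ⇒ log(r) = 2.98 − 3.229 = -0.249
r = [F-]/[HF] = 10^(-0.249) = 0.564

ratio = 0.56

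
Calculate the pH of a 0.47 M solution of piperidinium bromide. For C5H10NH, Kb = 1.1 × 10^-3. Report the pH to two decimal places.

pH = 5.68

C5H10NH2+ is the conjugate acid of the weak base C5H10NH.
Ka = Kw/Kb = 1.0×10^-14 / 1.1 × 10^-3 = 9.09 × 10^-12
From the ICE table, Ka = x²/(0.47 − x) = 9.09 × 10^-12.
Assume x ≪ 0.47: x ≈ √(9.09 × 10^-12 × 0.47) = 2.07 × 10^-6 M
pH = −log(2.07 × 10^-6) = 5.68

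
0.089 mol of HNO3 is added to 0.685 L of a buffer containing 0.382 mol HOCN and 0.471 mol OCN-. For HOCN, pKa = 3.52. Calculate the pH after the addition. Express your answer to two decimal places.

pH = 3.43

Added H+ converts OCN- to HOCN: HOCN → 0.471 mol, OCN- → 0.382 mol.
Henderson–Hasselbalch with mole ratio 0.382/0.471: pH = 3.52 + (-0.091)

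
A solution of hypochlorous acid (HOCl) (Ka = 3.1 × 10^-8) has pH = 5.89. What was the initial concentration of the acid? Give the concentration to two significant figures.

C₀ = 5.5 × 10^-5 M

[H+] = 10^(-5.89) = 1.29 × 10^-6 M = x
Ka = x²/(C₀ − x) ⇒ C₀ = x + x²/Ka
C₀ = 1.29 × 10^-6 + (1.29 × 10^-6)²/(3.1 × 10^-8) = 5.50 × 10^-5 M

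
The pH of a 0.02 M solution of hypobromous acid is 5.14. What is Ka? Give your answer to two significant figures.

Ka = 2.6 × 10^-9

[H+] = 10^(-5.14) = 7.24 × 10^-6 M
At equilibrium [HA] = 0.02 − 7.24 × 10^-6 = 2.00 × 10^-2 M
Ka = [H+][A-]/[HA] = (7.24 × 10^-6)² / 2.00 × 10^-2 = 2.6 × 10^-9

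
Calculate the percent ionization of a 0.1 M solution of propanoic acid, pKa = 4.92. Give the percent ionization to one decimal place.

1.1%

CH3CH2COOH ⇌ CH3CH2COO- + H+; let x = [H+] at equilibrium.
Ka = 10^(−4.92) = 1.20 × 10^-5
x ≈ √(Ka·C₀) = √(1.20 × 10^-5 × 0.1) = 1.10 × 10^-3 M
% ionization = x/C₀ × 100% = 1.10 × 10^-3/0.1 × 100% = 1.1%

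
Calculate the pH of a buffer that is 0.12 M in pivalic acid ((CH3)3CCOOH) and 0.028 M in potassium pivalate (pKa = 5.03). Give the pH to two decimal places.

pH = 4.40

Henderson–Hasselbalch: pH = pKa + log([(CH3)3CCOO-]/[(CH3)3CCOOH]) = 5.03 + log(0.028/0.12)
pH = 5.03 + (-0.632) = 4.40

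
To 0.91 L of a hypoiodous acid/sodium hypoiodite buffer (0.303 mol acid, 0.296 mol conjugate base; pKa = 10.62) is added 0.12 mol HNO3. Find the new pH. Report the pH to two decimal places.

After neutralization: n(HOI) = 0.423 mol, n(OI-) = 0.176 mol.
Henderson–Hasselbalch with mole ratio 0.176/0.423: pH = 10.62 + (-0.381)

pH = 10.24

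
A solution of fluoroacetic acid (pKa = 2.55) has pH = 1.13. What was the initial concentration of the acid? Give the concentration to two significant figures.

C₀ = 2.0 M

[H+] = 10^(-1.13) = 7.41 × 10^-2 M = x
Ka = 10^(−2.55) = 2.82 × 10^-3
Ka = x²/(C₀ − x) ⇒ C₀ = x + x²/Ka
C₀ = 7.41 × 10^-2 + (7.41 × 10^-2)²/(2.82 × 10^-3) = 2.02 M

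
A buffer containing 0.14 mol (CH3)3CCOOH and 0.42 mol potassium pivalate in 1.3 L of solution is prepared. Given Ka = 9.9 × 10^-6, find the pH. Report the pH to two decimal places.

pH = 5.48

pKa = −log(9.9 × 10^-6) = 5.004
Henderson–Hasselbalch: pH = pKa + log([(CH3)3CCOO-]/[(CH3)3CCOOH]) = 5.004 + log(0.42/0.14)
pH = 5.004 + (+0.477) = 5.48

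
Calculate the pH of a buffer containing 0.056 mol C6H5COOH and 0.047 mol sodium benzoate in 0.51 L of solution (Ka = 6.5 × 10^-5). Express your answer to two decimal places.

pH = 4.11

pKa = −log(6.5 × 10^-5) = 4.187
Henderson–Hasselbalch: pH = pKa + log([C6H5COO-]/[C6H5COOH]) = 4.187 + log(0.047/0.056)
pH = 4.187 + (-0.076) = 4.11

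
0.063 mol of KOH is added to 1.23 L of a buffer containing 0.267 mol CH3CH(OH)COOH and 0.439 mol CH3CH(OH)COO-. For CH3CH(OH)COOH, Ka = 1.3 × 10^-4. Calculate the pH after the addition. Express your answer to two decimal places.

OH- converts CH3CH(OH)COOH to CH3CH(OH)COO-: CH3CH(OH)COOH → 0.204 mol, CH3CH(OH)COO- → 0.502 mol.
pKa = −log(1.3 × 10^-4) = 3.886
pH = pKa + log([A⁻]/[HA]) = 3.886 + log(0.502/0.204) = 3.886 +0.391

pH = 4.28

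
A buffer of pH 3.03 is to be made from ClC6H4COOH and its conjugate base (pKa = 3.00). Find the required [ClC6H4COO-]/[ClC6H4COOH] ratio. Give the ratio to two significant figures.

ratio = 1.1

pH = pKa + log(r) ⇒ log(r) = 3.03 − 3.00 = +0.03
r = [ClC6H4COO-]/[ClC6H4COOH] = 10^(+0.03) = 1.07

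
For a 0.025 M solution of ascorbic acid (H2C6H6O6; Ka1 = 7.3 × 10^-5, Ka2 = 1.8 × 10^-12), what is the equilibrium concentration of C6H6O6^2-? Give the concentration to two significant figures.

1.8 × 10^-12 M

First ionization gives [H+] ≈ [HC6H6O6-] = 1.31 × 10^-3 M.
Second step: Ka2 = [H+][C6H6O6^2-]/[HC6H6O6-] ≈ [C6H6O6^2-] (since [H+] ≈ [HC6H6O6-]).
So [C6H6O6^2-] ≈ Ka2.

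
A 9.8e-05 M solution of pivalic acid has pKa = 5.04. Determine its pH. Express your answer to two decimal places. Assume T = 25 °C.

pH = 4.59

(CH3)3CCOOH ⇌ (CH3)3CCOO- + H+
Ka = 10^(−5.04) = 9.12 × 10^-6
From the ICE table, Ka = [H+]²/(9.8e-05 − [H+]) = 9.12 × 10^-6.
The 5% rule fails; solving [H+]² + Ka·[H+] − Ka·C₀ = 0 exactly:
[H+] = (−Ka + √(Ka² + 4·Ka·C₀))/2 = 2.57 × 10^-5 M
pH = −log[H+] = −log(2.57 × 10^-5) = 4.59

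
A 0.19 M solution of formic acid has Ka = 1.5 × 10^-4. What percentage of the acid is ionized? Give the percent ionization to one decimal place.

2.8%

HCOOH ⇌ HCOO- + H+; let x = [H+] at equilibrium.
x ≈ √(Ka·C₀) = √(1.5 × 10^-4 × 0.19) = 5.34 × 10^-3 M
Fraction ionized = 5.34 × 10^-3 / 0.19 = 0.0281 → 2.8%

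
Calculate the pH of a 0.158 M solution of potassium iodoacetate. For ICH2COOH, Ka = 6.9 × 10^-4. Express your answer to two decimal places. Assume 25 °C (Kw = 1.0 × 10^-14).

pH = 8.18

ICH2COO- is the conjugate base of the weak acid ICH2COOH.
Kb = Kw/Ka = 1.0×10^-14 / 6.9 × 10^-4 = 1.45 × 10^-11
From the ICE table, Kb = x²/(0.158 − x) = 1.45 × 10^-11.
Assume x ≪ 0.158: x ≈ √(1.45 × 10^-11 × 0.158) = 1.51 × 10^-6 M
(x/C₀ = 0.00096% < 5%, so the approximation holds.)
pOH = 5.82, so pH = 14.00 − pOH = 8.18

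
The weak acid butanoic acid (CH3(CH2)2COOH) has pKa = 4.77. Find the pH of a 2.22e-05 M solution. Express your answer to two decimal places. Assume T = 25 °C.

pH = 4.90

CH3(CH2)2COOH ⇌ CH3(CH2)2COO- + H+
Ka = 10^(−4.77) = 1.70 × 10^-5
Ka = x²/(2.22e-05 − x) = 1.70 × 10^-5
The 5% rule fails; solving x² + Ka·x − Ka·C₀ = 0 exactly:
x = (−Ka + √(Ka² + 4·Ka·C₀))/2 = 1.27 × 10^-5 M
pH = −log[H+] = −log(1.27 × 10^-5) = 4.90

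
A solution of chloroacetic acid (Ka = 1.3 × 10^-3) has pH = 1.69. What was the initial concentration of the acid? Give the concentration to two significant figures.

C₀ = 3.4 × 10^-1 M

[H+] = 10^(-1.69) = 2.04 × 10^-2 M = x
Ka = x²/(C₀ − x) ⇒ C₀ = x + x²/Ka
C₀ = 2.04 × 10^-2 + (2.04 × 10^-2)²/(1.3 × 10^-3) = 3.41 × 10^-1 M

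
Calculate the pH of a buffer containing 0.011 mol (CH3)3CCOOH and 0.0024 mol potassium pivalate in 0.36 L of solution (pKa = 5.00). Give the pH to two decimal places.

pH = 4.34

pH = pKa + log([A⁻]/[HA]) = 5.00 + log(0.0024/0.011)
pH = 5.00 + (-0.661) = 4.34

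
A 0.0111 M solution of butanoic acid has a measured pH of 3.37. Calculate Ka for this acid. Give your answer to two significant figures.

[H+] = 10^(-3.37) = 4.27 × 10^-4 M
At equilibrium [HA] = 0.0111 − 4.27 × 10^-4 = 1.07 × 10^-2 M
Ka = [H+][A-]/[HA] = (4.27 × 10^-4)² / 1.07 × 10^-2 = 1.7 × 10^-5

Ka = 1.7 × 10^-5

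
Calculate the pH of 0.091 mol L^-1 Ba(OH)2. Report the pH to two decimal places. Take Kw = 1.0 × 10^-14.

pH = 13.26

Ba(OH)2 is a strong base (each formula unit releases 2 OH-); [OH-] = 0.182 M.
pOH = -log(0.182) = 0.74
pH = 14.00 - 0.74 = 13.26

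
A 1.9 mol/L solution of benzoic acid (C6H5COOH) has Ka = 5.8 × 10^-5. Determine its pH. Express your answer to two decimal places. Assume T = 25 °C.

pH = 1.98

C6H5COOH ⇌ C6H5COO- + H+
From the ICE table, Ka = [H+]²/(1.9 − [H+]) = 5.8 × 10^-5.
Since Ka ≪ C₀, [H+] ≈ √(Ka·C₀) = 1.05 × 10^-2 M.
Check: 0.55% ionized — well under 5%, approximation valid.
pH = −log[H+] = −log(1.05 × 10^-2) = 1.98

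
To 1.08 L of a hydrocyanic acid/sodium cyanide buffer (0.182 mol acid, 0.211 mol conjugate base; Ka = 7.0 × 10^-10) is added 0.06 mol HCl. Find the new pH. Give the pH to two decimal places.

Added H+ converts CN- to HCN: HCN → 0.242 mol, CN- → 0.151 mol.
pKa = −log(7.0 × 10^-10) = 9.155
Henderson–Hasselbalch with mole ratio 0.151/0.242: pH = 9.155 + (-0.205)

pH = 8.95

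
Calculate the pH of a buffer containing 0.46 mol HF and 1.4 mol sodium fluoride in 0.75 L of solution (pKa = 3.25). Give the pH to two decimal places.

Using pH = pKa + log([base]/[acid]) with [base]/[acid] = 1.4/0.46:
pH = 3.25 + (+0.483) = 3.73

pH = 3.73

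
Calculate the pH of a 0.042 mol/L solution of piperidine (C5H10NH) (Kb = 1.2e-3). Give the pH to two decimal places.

pH = 11.81

C5H10NH + H2O ⇌ C5H10NH2+ + OH-
From the ICE table, Kb = [OH-]²/(0.042 − [OH-]) = 1.2 × 10^-3.
The 5% rule fails; solving [OH-]² + Kb·[OH-] − Kb·C₀ = 0 exactly:
[OH-] = (−Kb + √(Kb² + 4·Kb·C₀))/2 = 6.52 × 10^-3 M
pOH = −log(6.52 × 10^-3) = 2.19; pH = 14.00 − 2.19 = 11.81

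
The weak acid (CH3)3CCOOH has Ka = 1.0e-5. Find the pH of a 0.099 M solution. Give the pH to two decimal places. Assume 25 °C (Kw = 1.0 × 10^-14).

pH = 3.00

(CH3)3CCOOH ⇌ (CH3)3CCOO- + H+
Ka = [H+]²/(0.099 − [H+]) = 1.0 × 10^-5
Since Ka ≪ C₀, [H+] ≈ √(Ka·C₀) = 9.95 × 10^-4 M.
pH = −log[H+] = −log(9.95 × 10^-4) = 3.00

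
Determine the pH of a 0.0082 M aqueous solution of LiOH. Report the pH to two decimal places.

LiOH is a strong base; [OH-] = 0.0082 M.
pOH = -log(0.0082) = 2.09
pH = 14.00 - 2.09 = 11.91

pH = 11.91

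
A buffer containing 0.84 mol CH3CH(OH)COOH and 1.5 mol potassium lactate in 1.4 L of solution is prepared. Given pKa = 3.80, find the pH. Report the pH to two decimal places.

pH = 4.05

Henderson–Hasselbalch: pH = pKa + log([CH3CH(OH)COO-]/[CH3CH(OH)COOH]) = 3.80 + log(1.5/0.84)
pH = 3.80 + (+0.252) = 4.05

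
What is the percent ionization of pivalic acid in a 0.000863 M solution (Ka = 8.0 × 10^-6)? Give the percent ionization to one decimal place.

(CH3)3CCOOH ⇌ (CH3)3CCOO- + H+; let x = [H+] at equilibrium.
Solve x² + 8e-06x − 6.9e-09 = 0 → x = 7.92 × 10^-5 M
% ionization = x/C₀ × 100% = 7.92 × 10^-5/0.000863 × 100% = 9.2%

9.2%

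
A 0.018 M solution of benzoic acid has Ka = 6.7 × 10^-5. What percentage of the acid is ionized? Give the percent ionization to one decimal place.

5.9%

C6H5COOH ⇌ C6H5COO- + H+; let x = [H+] at equilibrium.
Ka = x²/(C₀ − x); solving the quadratic gives x = 1.07 × 10^-3 M.
Fraction ionized = 1.07 × 10^-3 / 0.018 = 0.0594 → 5.9%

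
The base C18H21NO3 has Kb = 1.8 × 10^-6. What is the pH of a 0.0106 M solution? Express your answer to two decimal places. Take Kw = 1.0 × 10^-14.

C18H21NO3 + H2O ⇌ C18H22NO3+ + OH-
Let x = [OH-] at equilibrium. Kb = x²/(0.0106 − x).
Assume x ≪ 0.0106: x ≈ √(1.8 × 10^-6 × 0.0106) = 1.38 × 10^-4 M
Check: 1.3% ionized — well under 5%, approximation valid.
pOH = −log(1.38 × 10^-4) = 3.86; pH = 14.00 − 3.86 = 10.14

pH = 10.14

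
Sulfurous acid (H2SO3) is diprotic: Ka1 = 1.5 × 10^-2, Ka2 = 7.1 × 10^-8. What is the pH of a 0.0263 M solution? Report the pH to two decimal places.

Ka1 ≫ Ka2, so treat the first dissociation as the only significant source of H+.
Ka1 = x²/(0.0263 − x) = 1.5 × 10^-2
Solving the quadratic: x = (−Ka1 + √(Ka1² + 4·Ka1·C₀))/2 = 1.37 × 10^-2 M
pH = −log(1.37 × 10^-2) = 1.86

pH = 1.86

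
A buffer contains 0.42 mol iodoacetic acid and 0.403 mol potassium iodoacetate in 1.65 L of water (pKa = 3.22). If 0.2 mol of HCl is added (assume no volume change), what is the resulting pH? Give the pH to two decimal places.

pH = 2.74

Added H+ converts ICH2COO- to ICH2COOH: ICH2COOH → 0.62 mol, ICH2COO- → 0.203 mol.
pH = pKa + log([A⁻]/[HA]) = 3.22 + log(0.203/0.62) = 3.22 -0.485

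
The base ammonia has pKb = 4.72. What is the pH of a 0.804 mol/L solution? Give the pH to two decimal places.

pH = 11.59

NH3 + H2O ⇌ NH4+ + OH-
Kb = 10^(−4.72) = 1.91 × 10^-5
Kb = [OH-]²/(0.804 − [OH-]) = 1.91 × 10^-5
Assume [OH-] ≪ 0.804: [OH-] ≈ √(1.91 × 10^-5 × 0.804) = 3.92 × 10^-3 M
pOH = −log(3.92 × 10^-3) = 2.41; pH = 14.00 − 2.41 = 11.59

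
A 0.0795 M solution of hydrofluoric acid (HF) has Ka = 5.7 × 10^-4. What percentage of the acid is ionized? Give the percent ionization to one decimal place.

HF ⇌ F- + H+; let x = [H+] at equilibrium.
Ka = x²/(C₀ − x); solving the quadratic gives x = 6.45 × 10^-3 M.
Fraction ionized = 6.45 × 10^-3 / 0.0795 = 0.0811 → 8.1%

8.1%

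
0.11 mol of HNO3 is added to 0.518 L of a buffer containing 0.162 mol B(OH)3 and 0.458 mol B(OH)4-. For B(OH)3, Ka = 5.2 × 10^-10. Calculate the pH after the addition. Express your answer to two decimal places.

pH = 9.39

Added H+ converts B(OH)4- to B(OH)3: B(OH)3 → 0.272 mol, B(OH)4- → 0.348 mol.
pKa = −log(5.2 × 10^-10) = 9.284
Henderson–Hasselbalch with mole ratio 0.348/0.272: pH = 9.284 + (+0.107)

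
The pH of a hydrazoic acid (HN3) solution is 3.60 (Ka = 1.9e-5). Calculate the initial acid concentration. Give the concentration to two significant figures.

[H+] = 10^(-3.60) = 2.51 × 10^-4 M = x
Ka = x²/(C₀ − x) ⇒ C₀ = x + x²/Ka
C₀ = 2.51 × 10^-4 + (2.51 × 10^-4)²/(1.9 × 10^-5) = 3.57 × 10^-3 M

C₀ = 3.6 × 10^-3 M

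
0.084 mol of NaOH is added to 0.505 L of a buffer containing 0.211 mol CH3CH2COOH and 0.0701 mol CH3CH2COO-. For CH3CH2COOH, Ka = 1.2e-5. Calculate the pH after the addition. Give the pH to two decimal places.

pH = 5.00

OH- converts CH3CH2COOH to CH3CH2COO-: CH3CH2COOH → 0.127 mol, CH3CH2COO- → 0.154 mol.
pKa = −log(1.2 × 10^-5) = 4.921
pH = pKa + log(n_CH3CH2COO-/n_CH3CH2COOH) = 4.921 + log(0.154/0.127) = 4.921 + (+0.084)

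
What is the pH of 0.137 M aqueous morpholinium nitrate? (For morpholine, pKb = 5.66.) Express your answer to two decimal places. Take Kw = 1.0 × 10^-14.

C4H8ONH2+ is the conjugate acid of the weak base C4H8ONH.
Kb = 10^(−5.66) = 2.19 × 10^-6
Ka = Kw/Kb = 1.0×10^-14 / 2.19 × 10^-6 = 4.57 × 10^-9
Ka = [H+]²/(0.137 − [H+]) = 4.57 × 10^-9
Neglecting [H+] in the denominator: [H+] = √(4.57 × 10^-9 × 0.137) = 2.50 × 10^-5 M
pH = −log(2.50 × 10^-5) = 4.60

pH = 4.60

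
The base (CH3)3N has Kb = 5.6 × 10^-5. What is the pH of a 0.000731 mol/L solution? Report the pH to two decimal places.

pH = 10.25

(CH3)3N + H2O ⇌ (CH3)3NH+ + OH-
Let x = [OH-] at equilibrium. Kb = x²/(0.000731 − x).
x is not negligible relative to C₀; solve x² + 5.6e-05·x − 4.09e-08 = 0.
x = (−Kb + √(Kb² + 4·Kb·C₀))/2 = 1.76 × 10^-4 M
pOH = 3.75, so pH = 14.00 − pOH = 10.25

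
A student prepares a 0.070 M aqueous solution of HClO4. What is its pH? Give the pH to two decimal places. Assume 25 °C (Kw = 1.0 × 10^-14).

HClO4 is a strong acid and dissociates completely, so [H+] = 0.070 M.
pH = -log(0.07) = 1.15

pH = 1.15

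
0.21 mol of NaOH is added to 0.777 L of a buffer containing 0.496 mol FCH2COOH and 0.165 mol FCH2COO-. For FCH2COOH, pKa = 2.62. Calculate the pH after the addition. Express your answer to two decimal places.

pH = 2.74

OH- converts FCH2COOH to FCH2COO-: FCH2COOH → 0.286 mol, FCH2COO- → 0.375 mol.
pH = pKa + log([A⁻]/[HA]) = 2.62 + log(0.375/0.286) = 2.62 +0.118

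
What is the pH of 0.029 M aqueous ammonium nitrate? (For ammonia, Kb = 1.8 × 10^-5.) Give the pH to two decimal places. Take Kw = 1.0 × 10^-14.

pH = 5.40

NH4+ is the conjugate acid of the weak base NH3.
Ka = Kw/Kb = 1.0×10^-14 / 1.8 × 10^-5 = 5.56 × 10^-10
Ka = [H+]²/(0.029 − [H+]) = 5.56 × 10^-10
Since Ka ≪ C₀, [H+] ≈ √(Ka·C₀) = 4.02 × 10^-6 M.
([H+]/C₀ = 0.014% < 5%, so the approximation holds.)
pH = −log[H+] = −log(4.02 × 10^-6) = 5.40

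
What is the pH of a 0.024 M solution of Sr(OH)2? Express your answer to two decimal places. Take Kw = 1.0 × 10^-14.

Sr(OH)2 is a strong base (each formula unit releases 2 OH-); [OH-] = 0.048 M.
pOH = -log(0.048) = 1.32
pH = 14.00 - 1.32 = 12.68

pH = 12.68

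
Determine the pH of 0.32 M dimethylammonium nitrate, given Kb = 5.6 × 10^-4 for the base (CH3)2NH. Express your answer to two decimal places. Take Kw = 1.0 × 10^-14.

(CH3)2NH2+ is the conjugate acid of the weak base (CH3)2NH.
Ka = Kw/Kb = 1.0×10^-14 / 5.6 × 10^-4 = 1.79 × 10^-11
From the ICE table, Ka = x²/(0.32 − x) = 1.79 × 10^-11.
Neglecting x in the denominator: x = √(1.79 × 10^-11 × 0.32) = 2.39 × 10^-6 M
Check: 0.00075% ionized — well under 5%, approximation valid.
pH = −log[H+] = −log(2.39 × 10^-6) = 5.62

pH = 5.62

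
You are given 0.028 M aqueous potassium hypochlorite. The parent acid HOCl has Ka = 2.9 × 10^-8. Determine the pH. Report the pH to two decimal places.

pH = 9.99

OCl- is the conjugate base of the weak acid HOCl.
Kb = Kw/Ka = 1.0×10^-14 / 2.9 × 10^-8 = 3.45 × 10^-7
Kb = [OH-]²/(0.028 − [OH-]) = 3.45 × 10^-7
Since Kb ≪ C₀, [OH-] ≈ √(Kb·C₀) = 9.83 × 10^-5 M.
pOH = 4.01, so pH = 14.00 − pOH = 9.99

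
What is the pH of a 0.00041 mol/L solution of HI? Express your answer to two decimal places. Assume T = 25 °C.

HI is a strong acid and dissociates completely, so [H+] = 0.00041 M.
pH = -log(0.00041) = 3.39

pH = 3.39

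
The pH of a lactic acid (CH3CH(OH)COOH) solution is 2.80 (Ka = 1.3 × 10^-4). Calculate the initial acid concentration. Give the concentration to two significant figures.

[H+] = 10^(-2.80) = 1.58 × 10^-3 M = x
Ka = x²/(C₀ − x) ⇒ C₀ = x + x²/Ka
C₀ = 1.58 × 10^-3 + (1.58 × 10^-3)²/(1.3 × 10^-4) = 2.08 × 10^-2 M

C₀ = 2.1 × 10^-2 M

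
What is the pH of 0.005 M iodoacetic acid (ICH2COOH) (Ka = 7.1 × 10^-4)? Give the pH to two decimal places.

ICH2COOH ⇌ ICH2COO- + H+
From the ICE table, Ka = x²/(0.005 − x) = 7.1 × 10^-4.
x is not negligible relative to C₀; solve x² + 0.00071·x − 3.55e-06 = 0.
x = [−0.00071 + √(0.00071² + 1.42e-05)]/2 = 1.56 × 10^-3 M
pH = −log(1.56 × 10^-3) = 2.81

pH = 2.81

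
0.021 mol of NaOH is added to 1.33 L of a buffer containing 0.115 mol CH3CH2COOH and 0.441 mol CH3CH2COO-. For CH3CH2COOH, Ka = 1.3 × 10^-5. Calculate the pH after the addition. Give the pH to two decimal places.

pH = 5.58

After neutralization: n(CH3CH2COOH) = 0.094 mol, n(CH3CH2COO-) = 0.462 mol.
pKa = −log(1.3 × 10^-5) = 4.886
pH = pKa + log(n_CH3CH2COO-/n_CH3CH2COOH) = 4.886 + log(0.462/0.094) = 4.886 + (+0.692)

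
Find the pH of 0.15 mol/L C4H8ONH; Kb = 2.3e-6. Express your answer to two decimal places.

pH = 10.77

C4H8ONH + H2O ⇌ C4H8ONH2+ + OH-
Kb = [OH-]²/(0.15 − [OH-]) = 2.3 × 10^-6
Since Kb ≪ C₀, [OH-] ≈ √(Kb·C₀) = 5.87 × 10^-4 M.
Check: 0.39% ionized — well under 5%, approximation valid.
pOH = −log(5.87 × 10^-4) = 3.23; pH = 14.00 − 3.23 = 10.77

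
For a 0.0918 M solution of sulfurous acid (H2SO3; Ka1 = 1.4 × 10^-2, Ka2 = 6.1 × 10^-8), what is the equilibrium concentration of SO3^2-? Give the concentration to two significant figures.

6.1 × 10^-8 M

First ionization gives [H+] ≈ [HSO3-] = 2.95 × 10^-2 M.
Second step: Ka2 = [H+][SO3^2-]/[HSO3-] ≈ [SO3^2-] (since [H+] ≈ [HSO3-]).
So [SO3^2-] ≈ Ka2.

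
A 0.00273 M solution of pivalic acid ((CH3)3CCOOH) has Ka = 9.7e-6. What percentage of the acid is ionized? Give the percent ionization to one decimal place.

5.8%

(CH3)3CCOOH ⇌ (CH3)3CCOO- + H+; let x = [H+] at equilibrium.
Ka = x²/(C₀ − x); solving the quadratic gives x = 1.58 × 10^-4 M.
Fraction ionized = 1.58 × 10^-4 / 0.00273 = 0.0579 → 5.8%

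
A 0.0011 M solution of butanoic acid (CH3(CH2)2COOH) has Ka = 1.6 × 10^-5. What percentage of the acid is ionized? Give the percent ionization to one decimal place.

11.4%

CH3(CH2)2COOH ⇌ CH3(CH2)2COO- + H+; let x = [H+] at equilibrium.
Solve x² + 1.6e-05x − 1.76e-08 = 0 → x = 1.25 × 10^-4 M
% ionization = x/C₀ × 100% = 1.25 × 10^-4/0.0011 × 100% = 11.4%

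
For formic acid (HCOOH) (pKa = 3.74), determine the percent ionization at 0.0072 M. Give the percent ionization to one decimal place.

HCOOH ⇌ HCOO- + H+; let x = [H+] at equilibrium.
Ka = 10^(−3.74) = 1.82 × 10^-4
Ka = x²/(C₀ − x); solving the quadratic gives x = 1.06 × 10^-3 M.
Fraction ionized = 1.06 × 10^-3 / 0.0072 = 0.1472 → 14.7%

14.7%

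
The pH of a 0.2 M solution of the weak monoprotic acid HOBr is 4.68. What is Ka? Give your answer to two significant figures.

Ka = 2.2 × 10^-9

[H+] = 10^(-4.68) = 2.09 × 10^-5 M
At equilibrium [HA] = 0.2 − 2.09 × 10^-5 = 2.00 × 10^-1 M
Ka = [H+][A-]/[HA] = (2.09 × 10^-5)² / 2.00 × 10^-1 = 2.2 × 10^-9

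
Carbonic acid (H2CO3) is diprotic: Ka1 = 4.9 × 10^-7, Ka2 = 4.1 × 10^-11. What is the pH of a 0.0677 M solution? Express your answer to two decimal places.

pH = 3.74

Since Ka1 ≫ Ka2, the first ionization dominates [H+].
Ka1 = x²/(0.0677 − x) = 4.9 × 10^-7
x ≈ √(4.9 × 10^-7 × 0.0677) = 1.82 × 10^-4 M
pH = −log(1.82 × 10^-4) = 3.74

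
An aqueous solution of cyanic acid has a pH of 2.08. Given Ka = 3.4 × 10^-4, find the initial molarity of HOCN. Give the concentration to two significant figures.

[H+] = 10^(-2.08) = 8.32 × 10^-3 M = x
Ka = x²/(C₀ − x) ⇒ C₀ = x + x²/Ka
C₀ = 8.32 × 10^-3 + (8.32 × 10^-3)²/(3.4 × 10^-4) = 2.12 × 10^-1 M

C₀ = 2.1 × 10^-1 M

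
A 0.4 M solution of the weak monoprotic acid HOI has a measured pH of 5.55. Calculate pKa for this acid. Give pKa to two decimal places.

[H+] = 10^(-5.55) = 2.82 × 10^-6 M
At equilibrium [HA] = 0.4 − 2.82 × 10^-6 = 4.00 × 10^-1 M
Ka = [H+][A-]/[HA] = (2.82 × 10^-6)² / 4.00 × 10^-1 = 1.99 × 10^-11
pKa = -log(1.99 × 10^-11) = 10.70

pKa = 10.70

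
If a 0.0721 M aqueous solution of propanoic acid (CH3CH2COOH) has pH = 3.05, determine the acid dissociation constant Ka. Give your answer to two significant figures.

Ka = 1.1 × 10^-5

[H+] = 10^(-3.05) = 8.91 × 10^-4 M
At equilibrium [HA] = 0.0721 − 8.91 × 10^-4 = 7.12 × 10^-2 M
Ka = [H+][A-]/[HA] = (8.91 × 10^-4)² / 7.12 × 10^-2 = 1.1 × 10^-5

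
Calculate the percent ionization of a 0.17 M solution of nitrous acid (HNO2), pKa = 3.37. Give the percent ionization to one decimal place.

4.9%

HNO2 ⇌ NO2- + H+; let x = [H+] at equilibrium.
Ka = 10^(−3.37) = 4.27 × 10^-4
Solve x² + 0.000427x − 7.26e-05 = 0 → x = 8.31 × 10^-3 M
Fraction ionized = 8.31 × 10^-3 / 0.17 = 0.0489 → 4.9%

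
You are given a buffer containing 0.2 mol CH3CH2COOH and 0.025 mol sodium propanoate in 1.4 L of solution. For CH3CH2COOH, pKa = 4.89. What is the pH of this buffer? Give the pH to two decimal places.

pH = 3.99

pH = pKa + log([A⁻]/[HA]) = 4.89 + log(0.025/0.2)
pH = 4.89 + (-0.903) = 3.99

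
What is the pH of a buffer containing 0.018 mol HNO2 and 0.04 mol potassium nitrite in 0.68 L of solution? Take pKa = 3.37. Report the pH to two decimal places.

Henderson–Hasselbalch: pH = pKa + log([NO2-]/[HNO2]) = 3.37 + log(0.04/0.018)
pH = 3.37 + (+0.347) = 3.72

pH = 3.72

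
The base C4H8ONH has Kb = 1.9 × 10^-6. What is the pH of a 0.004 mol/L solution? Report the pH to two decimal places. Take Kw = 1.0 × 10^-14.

pH = 9.94

C4H8ONH + H2O ⇌ C4H8ONH2+ + OH-
From the ICE table, Kb = [OH-]²/(0.004 − [OH-]) = 1.9 × 10^-6.
Neglecting [OH-] in the denominator: [OH-] = √(1.9 × 10^-6 × 0.004) = 8.72 × 10^-5 M
pOH = 4.06, so pH = 14.00 − pOH = 9.94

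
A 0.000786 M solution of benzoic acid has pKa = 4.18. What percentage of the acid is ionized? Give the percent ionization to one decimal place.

C6H5COOH ⇌ C6H5COO- + H+; let x = [H+] at equilibrium.
Ka = 10^(−4.18) = 6.61 × 10^-5
Ka = x²/(C₀ − x); solving the quadratic gives x = 1.97 × 10^-4 M.
% ionization = x/C₀ × 100% = 1.97 × 10^-4/0.000786 × 100% = 25.1%

25.1%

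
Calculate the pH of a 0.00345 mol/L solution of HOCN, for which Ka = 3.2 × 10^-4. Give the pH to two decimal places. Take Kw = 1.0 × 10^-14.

pH = 3.04

HOCN ⇌ OCN- + H+
Let x = [H+] at equilibrium. Ka = x²/(0.00345 − x).
Here C₀/Ka ≈ 10.8, so the small-x approximation fails. Use the quadratic:
x = [−0.00032 + √(0.00032² + 4.42e-06)]/2 = 9.03 × 10^-4 M
pH = −log(9.03 × 10^-4) = 3.04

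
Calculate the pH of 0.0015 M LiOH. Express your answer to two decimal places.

pH = 11.18

LiOH is a strong base; [OH-] = 0.0015 M.
pOH = -log(0.0015) = 2.82
pH = 14.00 - 2.82 = 11.18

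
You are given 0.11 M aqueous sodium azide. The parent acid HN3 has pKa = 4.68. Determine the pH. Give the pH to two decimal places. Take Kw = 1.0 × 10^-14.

pH = 8.86

N3- is the conjugate base of the weak acid HN3.
Ka = 10^(−4.68) = 2.09 × 10^-5
Kb = Kw/Ka = 1.0×10^-14 / 2.09 × 10^-5 = 4.78 × 10^-10
Kb = [OH-]²/(0.11 − [OH-]) = 4.78 × 10^-10
Neglecting [OH-] in the denominator: [OH-] = √(4.78 × 10^-10 × 0.11) = 7.25 × 10^-6 M
pOH = −log(7.25 × 10^-6) = 5.14; pH = 14.00 − 5.14 = 8.86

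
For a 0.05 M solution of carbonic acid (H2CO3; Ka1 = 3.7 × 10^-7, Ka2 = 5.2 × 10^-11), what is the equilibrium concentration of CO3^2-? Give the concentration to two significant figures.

First ionization gives [H+] ≈ [HCO3-] = 1.36 × 10^-4 M.
Second step: Ka2 = [H+][CO3^2-]/[HCO3-] ≈ [CO3^2-] (since [H+] ≈ [HCO3-]).
So [CO3^2-] ≈ Ka2.

5.2 × 10^-11 M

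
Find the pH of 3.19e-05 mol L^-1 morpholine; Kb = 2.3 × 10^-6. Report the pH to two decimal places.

pH = 8.87

C4H8ONH + H2O ⇌ C4H8ONH2+ + OH-
Let x = [OH-] at equilibrium. Kb = x²/(3.19e-05 − x).
x is not negligible relative to C₀; solve x² + 2.3e-06·x − 7.34e-11 = 0.
x = [−2.3e-06 + √(2.3e-06² + 2.93e-10)]/2 = 7.49 × 10^-6 M
pOH = 5.13, so pH = 14.00 − pOH = 8.87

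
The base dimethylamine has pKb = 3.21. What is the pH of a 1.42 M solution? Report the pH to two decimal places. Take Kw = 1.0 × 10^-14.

(CH3)2NH + H2O ⇌ (CH3)2NH2+ + OH-
Kb = 10^(−3.21) = 6.17 × 10^-4
From the ICE table, Kb = [OH-]²/(1.42 − [OH-]) = 6.17 × 10^-4.
Assume [OH-] ≪ 1.42: [OH-] ≈ √(6.17 × 10^-4 × 1.42) = 2.96 × 10^-2 M
pOH = 1.53, so pH = 14.00 − pOH = 12.47

pH = 12.47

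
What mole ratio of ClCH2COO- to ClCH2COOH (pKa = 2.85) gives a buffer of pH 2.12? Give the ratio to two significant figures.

ratio = 0.19

pH = pKa + log(r) ⇒ log(r) = 2.12 − 2.85 = -0.73
r = [ClCH2COO-]/[ClCH2COOH] = 10^(-0.73) = 0.186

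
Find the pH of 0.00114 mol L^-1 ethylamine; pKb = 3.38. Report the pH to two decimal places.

C2H5NH2 + H2O ⇌ C2H5NH3+ + OH-
Kb = 10^(−3.38) = 4.17 × 10^-4
Kb = x²/(0.00114 − x) = 4.17 × 10^-4
The 5% rule fails; solving x² + Kb·x − Kb·C₀ = 0 exactly:
x = [−0.000417 + √(0.000417² + 1.9e-06)]/2 = 5.12 × 10^-4 M
pOH = −log(5.12 × 10^-4) = 3.29; pH = 14.00 − 3.29 = 10.71

pH = 10.71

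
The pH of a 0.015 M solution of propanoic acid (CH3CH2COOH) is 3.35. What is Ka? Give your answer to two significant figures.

[H+] = 10^(-3.35) = 4.47 × 10^-4 M
At equilibrium [HA] = 0.015 − 4.47 × 10^-4 = 1.46 × 10^-2 M
Ka = [H+][A-]/[HA] = (4.47 × 10^-4)² / 1.46 × 10^-2 = 1.4 × 10^-5

Ka = 1.4 × 10^-5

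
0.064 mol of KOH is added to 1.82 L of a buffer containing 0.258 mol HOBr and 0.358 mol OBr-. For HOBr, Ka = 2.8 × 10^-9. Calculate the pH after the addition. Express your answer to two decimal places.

pH = 8.89

After neutralization: n(HOBr) = 0.194 mol, n(OBr-) = 0.422 mol.
pKa = −log(2.8 × 10^-9) = 8.553
pH = pKa + log(n_OBr-/n_HOBr) = 8.553 + log(0.422/0.194) = 8.553 + (+0.338)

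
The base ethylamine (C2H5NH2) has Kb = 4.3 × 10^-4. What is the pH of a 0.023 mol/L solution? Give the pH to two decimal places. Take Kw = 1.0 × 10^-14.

C2H5NH2 + H2O ⇌ C2H5NH3+ + OH-
Kb = x²/(0.023 − x) = 4.3 × 10^-4
The 5% rule fails; solving x² + Kb·x − Kb·C₀ = 0 exactly:
x = (−Kb + √(Kb² + 4·Kb·C₀))/2 = 2.94 × 10^-3 M
pOH = −log(2.94 × 10^-3) = 2.53; pH = 14.00 − 2.53 = 11.47

pH = 11.47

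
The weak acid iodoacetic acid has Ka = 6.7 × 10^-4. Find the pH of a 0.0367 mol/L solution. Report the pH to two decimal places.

pH = 2.33

ICH2COOH ⇌ ICH2COO- + H+
Ka = x²/(0.0367 − x) = 6.7 × 10^-4
x is not negligible relative to C₀; solve x² + 0.00067·x − 2.46e-05 = 0.
x = (−Ka + √(Ka² + 4·Ka·C₀))/2 = 4.64 × 10^-3 M
pH = −log[H+] = −log(4.64 × 10^-3) = 2.33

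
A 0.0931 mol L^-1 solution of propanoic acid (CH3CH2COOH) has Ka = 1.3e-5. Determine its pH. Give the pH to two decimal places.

pH = 2.96

CH3CH2COOH ⇌ CH3CH2COO- + H+
From the ICE table, Ka = [H+]²/(0.0931 − [H+]) = 1.3 × 10^-5.
Since Ka ≪ C₀, [H+] ≈ √(Ka·C₀) = 1.10 × 10^-3 M.
([H+]/C₀ = 1.2% < 5%, so the approximation holds.)
pH = −log(1.10 × 10^-3) = 2.96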